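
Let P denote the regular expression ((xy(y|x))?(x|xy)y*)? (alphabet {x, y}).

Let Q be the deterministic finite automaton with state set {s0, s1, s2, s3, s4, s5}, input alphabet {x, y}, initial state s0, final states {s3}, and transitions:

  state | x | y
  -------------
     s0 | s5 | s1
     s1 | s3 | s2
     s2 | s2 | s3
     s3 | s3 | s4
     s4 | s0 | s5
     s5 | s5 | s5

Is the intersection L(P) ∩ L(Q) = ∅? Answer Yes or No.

Converting the expression P to a DFA (subset construction, then merging equivalent states) gives the minimal DFA with states {p0, p1, p2, p3, p4, p5, p6}, start state p0, accepting states {p0, p1, p3, p5, p6} and transitions p0: x→p1, y→p2; p1: x→p2, y→p3; p2: x→p2, y→p2; p3: x→p4, y→p5; p4: x→p6, y→p2; p5: x→p6, y→p6; p6: x→p2, y→p6.
Exploring the product automaton P × Q from the start pair (p0, s0), following both machines on each input symbol, reaches 12 state pairs: (p0, s0), (p1, s5), (p2, s1), (p2, s5), (p3, s5), (p2, s3), (p2, s2), (p4, s5), (p5, s5), (p2, s4), (p6, s5), (p2, s0).
P accepts in {p0, p1, p3, p5, p6} and Q accepts in {s3}; no reachable pair has both components accepting, so no string drives both machines to acceptance simultaneously and L(P) ∩ L(Q) = ∅.
So no string is accepted by both, and the intersection is empty.

Yes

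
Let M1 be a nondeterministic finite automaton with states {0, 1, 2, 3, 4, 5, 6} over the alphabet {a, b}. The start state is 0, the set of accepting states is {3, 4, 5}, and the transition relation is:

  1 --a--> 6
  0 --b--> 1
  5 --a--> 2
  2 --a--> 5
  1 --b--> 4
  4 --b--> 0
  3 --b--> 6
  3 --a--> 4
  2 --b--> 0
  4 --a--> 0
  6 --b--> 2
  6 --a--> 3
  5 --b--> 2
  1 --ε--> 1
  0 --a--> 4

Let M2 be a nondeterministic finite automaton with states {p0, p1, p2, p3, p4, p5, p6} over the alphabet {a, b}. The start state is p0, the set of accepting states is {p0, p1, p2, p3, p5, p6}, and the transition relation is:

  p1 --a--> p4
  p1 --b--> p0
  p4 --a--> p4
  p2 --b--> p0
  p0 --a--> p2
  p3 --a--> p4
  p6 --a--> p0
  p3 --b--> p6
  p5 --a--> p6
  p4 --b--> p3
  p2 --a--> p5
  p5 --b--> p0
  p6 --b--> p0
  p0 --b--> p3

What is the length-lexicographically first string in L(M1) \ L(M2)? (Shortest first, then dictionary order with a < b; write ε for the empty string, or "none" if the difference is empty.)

The string baa is accepted by M1 but not by M2.
No shorter string lies in the difference, and baa is the lexicographically first length-3 string in L(M1) \ L(M2).

baa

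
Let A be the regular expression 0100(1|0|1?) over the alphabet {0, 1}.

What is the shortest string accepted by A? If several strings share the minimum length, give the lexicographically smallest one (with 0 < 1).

0100

By inspection of the expression, no string of length less than 4 matches, and 0100 is the lexicographically first match of length 4.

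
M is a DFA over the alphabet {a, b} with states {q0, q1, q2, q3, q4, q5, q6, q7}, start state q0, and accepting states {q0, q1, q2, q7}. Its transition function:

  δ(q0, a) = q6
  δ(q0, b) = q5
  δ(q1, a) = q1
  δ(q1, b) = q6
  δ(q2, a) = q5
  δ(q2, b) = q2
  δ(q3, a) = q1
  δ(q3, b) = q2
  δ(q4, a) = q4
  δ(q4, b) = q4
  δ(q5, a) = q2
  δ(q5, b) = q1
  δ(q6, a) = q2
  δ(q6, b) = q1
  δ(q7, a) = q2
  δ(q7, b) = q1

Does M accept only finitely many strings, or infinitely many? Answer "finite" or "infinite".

infinite

State q1 is reachable from the start and can reach an accepting state, and it lies on the cycle q1 → q1.
Traversing that cycle any number of times yields accepted strings of unbounded length, so the language is infinite.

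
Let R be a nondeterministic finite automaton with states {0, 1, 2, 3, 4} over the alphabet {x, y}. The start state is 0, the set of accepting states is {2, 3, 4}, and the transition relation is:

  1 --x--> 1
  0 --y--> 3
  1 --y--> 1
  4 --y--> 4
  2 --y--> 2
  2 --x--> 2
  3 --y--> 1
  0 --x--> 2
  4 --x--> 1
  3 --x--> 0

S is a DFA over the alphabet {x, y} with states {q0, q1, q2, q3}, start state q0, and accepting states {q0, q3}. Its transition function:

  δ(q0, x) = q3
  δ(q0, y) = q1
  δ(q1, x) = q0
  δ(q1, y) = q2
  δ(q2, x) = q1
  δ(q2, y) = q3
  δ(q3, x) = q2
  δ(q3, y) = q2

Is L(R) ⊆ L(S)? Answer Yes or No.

No

The string y is in L(R) but not in L(S).
So L(R) ⊄ L(S).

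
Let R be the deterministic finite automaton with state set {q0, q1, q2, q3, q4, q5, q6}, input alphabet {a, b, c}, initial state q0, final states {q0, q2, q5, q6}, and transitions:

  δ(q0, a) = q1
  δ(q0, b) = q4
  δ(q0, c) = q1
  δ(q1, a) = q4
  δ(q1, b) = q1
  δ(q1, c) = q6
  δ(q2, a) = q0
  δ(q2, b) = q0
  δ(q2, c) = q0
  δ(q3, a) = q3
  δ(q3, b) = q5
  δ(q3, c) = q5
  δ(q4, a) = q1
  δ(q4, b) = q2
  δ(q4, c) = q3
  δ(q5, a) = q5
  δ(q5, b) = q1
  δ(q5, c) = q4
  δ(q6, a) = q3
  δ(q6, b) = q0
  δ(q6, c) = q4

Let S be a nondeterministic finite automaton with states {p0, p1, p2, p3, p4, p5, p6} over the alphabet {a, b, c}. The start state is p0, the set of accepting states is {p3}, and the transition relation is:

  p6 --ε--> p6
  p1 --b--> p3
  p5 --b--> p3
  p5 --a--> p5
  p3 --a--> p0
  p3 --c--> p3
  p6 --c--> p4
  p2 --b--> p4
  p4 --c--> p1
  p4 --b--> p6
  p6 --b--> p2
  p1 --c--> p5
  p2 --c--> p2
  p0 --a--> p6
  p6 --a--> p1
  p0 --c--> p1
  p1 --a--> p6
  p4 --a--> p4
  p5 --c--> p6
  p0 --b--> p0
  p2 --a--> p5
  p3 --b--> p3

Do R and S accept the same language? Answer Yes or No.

No

The empty string ε is accepted by R but rejected by S.
So L(R) ≠ L(S).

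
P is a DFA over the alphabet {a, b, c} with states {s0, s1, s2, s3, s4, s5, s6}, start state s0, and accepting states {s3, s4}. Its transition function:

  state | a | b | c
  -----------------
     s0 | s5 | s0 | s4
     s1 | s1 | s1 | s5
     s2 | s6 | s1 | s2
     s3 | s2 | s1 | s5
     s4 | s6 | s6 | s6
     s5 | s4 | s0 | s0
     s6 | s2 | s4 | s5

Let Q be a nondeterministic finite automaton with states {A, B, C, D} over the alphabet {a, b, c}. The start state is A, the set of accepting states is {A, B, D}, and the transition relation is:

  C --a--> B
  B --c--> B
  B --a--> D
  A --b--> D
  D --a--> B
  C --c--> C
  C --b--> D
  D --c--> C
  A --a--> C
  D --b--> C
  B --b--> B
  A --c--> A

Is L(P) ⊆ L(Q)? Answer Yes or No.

The string bc is in L(P) but not in L(Q).
So L(P) ⊄ L(Q).

No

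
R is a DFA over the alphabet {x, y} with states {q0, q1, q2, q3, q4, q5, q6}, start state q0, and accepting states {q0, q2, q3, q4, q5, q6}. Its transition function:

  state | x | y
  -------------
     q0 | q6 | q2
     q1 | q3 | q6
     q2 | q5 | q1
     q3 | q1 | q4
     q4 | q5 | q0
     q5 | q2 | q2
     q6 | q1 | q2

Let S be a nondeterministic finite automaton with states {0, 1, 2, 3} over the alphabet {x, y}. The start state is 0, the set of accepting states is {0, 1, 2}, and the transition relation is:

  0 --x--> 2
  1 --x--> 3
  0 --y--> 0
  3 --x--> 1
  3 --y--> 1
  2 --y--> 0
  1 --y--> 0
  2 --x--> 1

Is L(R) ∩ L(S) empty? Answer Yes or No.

No

The empty string ε is accepted by both R and S.
Hence L(R) ∩ L(S) ≠ ∅.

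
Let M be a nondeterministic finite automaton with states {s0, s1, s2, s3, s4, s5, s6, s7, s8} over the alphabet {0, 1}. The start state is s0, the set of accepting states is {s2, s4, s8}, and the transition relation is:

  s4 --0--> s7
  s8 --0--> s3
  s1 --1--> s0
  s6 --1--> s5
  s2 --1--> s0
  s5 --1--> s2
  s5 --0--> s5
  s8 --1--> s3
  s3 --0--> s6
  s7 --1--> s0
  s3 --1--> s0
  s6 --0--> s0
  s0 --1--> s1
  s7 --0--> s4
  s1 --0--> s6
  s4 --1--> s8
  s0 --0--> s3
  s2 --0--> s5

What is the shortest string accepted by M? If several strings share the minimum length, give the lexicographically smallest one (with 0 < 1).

0011

A breadth-first search from s0 reaches an accepting state first via the path s0 → s3 → s6 → s5 → s2 on input 0011.
No string of length < 4 is accepted (BFS exhausts all shorter strings without reaching an accepting state), and 0011 is the lexicographically least accepting string of length 4.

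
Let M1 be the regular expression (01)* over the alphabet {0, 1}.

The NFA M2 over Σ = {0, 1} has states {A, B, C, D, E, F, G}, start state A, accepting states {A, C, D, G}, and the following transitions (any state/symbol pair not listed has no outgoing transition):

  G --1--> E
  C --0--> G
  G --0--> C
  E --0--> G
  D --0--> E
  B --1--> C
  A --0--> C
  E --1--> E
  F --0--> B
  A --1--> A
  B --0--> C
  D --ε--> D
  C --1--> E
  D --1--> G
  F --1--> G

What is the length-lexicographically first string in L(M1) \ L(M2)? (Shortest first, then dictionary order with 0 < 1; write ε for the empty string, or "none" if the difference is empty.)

The string 01 is accepted by M1 but not by M2.
No shorter string lies in the difference, and 01 is the lexicographically first length-2 string in L(M1) \ L(M2).

01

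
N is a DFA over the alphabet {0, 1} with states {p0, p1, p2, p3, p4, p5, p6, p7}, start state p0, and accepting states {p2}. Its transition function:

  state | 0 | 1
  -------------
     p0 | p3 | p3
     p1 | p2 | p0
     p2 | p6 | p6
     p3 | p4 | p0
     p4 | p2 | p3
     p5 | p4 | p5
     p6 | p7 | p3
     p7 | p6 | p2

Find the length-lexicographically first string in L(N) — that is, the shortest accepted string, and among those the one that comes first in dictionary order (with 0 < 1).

000

A breadth-first search from p0 reaches an accepting state first via the path p0 → p3 → p4 → p2 on input 000.
No string of length < 3 is accepted (BFS exhausts all shorter strings without reaching an accepting state), and 000 is the lexicographically least accepting string of length 3.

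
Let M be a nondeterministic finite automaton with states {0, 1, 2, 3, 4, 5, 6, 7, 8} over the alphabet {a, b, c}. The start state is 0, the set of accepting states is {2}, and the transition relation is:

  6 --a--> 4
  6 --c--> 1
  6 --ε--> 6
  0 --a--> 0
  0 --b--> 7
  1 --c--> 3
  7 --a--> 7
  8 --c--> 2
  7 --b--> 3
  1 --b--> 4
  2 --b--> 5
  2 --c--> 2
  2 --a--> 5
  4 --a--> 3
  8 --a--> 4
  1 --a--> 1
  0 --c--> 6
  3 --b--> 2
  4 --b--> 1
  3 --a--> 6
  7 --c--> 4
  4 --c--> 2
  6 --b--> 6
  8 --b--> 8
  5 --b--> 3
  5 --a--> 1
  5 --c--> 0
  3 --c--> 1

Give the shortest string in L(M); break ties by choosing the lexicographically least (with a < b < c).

A breadth-first search from 0 reaches an accepting state first via the path 0 → 7 → 3 → 2 on input bbb.
No string of length < 3 is accepted (BFS exhausts all shorter strings without reaching an accepting state), and bbb is the lexicographically least accepting string of length 3.

bbb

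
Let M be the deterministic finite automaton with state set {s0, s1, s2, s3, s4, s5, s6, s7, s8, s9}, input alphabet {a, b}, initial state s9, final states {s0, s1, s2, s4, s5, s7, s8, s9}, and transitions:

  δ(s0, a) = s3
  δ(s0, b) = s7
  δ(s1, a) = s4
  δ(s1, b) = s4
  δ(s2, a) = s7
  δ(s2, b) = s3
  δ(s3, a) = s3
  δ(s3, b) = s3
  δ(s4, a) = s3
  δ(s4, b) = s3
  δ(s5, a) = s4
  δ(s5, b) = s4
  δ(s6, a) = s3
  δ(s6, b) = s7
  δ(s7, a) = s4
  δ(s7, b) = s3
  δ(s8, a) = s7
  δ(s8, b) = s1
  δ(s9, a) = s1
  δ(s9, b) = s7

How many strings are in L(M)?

The useful subgraph on states {s1, s4, s7, s9} is acyclic, so L(M) is finite; the longest accepting path visits 3 useful states, giving maximum string length 2.
Counting accepting paths from s9 by length: 1 of length 0, 2 of length 1, 3 of length 2. Total 6.

6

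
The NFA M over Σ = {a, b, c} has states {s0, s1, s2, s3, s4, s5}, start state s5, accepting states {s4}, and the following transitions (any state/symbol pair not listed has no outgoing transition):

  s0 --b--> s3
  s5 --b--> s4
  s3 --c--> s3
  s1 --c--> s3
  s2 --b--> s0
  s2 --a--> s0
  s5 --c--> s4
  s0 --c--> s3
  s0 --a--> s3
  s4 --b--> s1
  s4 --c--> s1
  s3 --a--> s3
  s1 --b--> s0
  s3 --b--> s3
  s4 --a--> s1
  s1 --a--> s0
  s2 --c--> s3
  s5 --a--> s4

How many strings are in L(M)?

3

The useful subgraph on states {s4, s5} is acyclic, so L(M) is finite; the longest accepting path visits 2 useful states, giving maximum string length 1.
Counting accepting paths from s5 by length: 3 of length 1. Total 3.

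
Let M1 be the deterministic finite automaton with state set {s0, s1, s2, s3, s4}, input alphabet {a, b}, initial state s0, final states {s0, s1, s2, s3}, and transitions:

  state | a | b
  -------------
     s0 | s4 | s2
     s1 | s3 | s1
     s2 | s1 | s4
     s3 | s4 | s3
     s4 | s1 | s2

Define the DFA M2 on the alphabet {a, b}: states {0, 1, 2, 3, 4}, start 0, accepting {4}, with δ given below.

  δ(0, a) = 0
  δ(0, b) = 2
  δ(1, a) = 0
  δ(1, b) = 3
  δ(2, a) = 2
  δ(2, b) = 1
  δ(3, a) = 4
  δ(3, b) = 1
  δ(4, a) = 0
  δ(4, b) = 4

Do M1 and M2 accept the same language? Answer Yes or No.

The empty string ε is accepted by M1 but rejected by M2.
So L(M1) ≠ L(M2).

No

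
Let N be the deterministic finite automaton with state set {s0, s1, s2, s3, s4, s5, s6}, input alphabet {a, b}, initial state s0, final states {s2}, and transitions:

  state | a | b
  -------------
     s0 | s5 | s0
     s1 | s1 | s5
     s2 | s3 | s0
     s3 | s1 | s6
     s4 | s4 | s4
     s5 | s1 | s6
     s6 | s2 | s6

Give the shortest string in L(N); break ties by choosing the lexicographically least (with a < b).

aba

A breadth-first search from s0 reaches an accepting state first via the path s0 → s5 → s6 → s2 on input aba.
No string of length < 3 is accepted (BFS exhausts all shorter strings without reaching an accepting state), and aba is the lexicographically least accepting string of length 3.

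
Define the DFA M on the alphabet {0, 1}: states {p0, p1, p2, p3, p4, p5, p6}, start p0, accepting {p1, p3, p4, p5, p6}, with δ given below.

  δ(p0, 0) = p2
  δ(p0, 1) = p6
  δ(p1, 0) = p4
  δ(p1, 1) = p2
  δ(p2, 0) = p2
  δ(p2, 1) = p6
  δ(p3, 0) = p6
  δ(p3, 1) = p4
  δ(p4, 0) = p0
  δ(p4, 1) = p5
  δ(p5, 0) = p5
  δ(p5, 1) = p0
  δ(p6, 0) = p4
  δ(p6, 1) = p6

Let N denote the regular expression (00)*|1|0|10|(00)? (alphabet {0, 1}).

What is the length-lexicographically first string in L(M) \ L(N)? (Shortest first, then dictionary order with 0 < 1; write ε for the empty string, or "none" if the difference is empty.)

The string 01 is accepted by M but not by N.
No shorter string lies in the difference, and 01 is the lexicographically first length-2 string in L(M) \ L(N).

01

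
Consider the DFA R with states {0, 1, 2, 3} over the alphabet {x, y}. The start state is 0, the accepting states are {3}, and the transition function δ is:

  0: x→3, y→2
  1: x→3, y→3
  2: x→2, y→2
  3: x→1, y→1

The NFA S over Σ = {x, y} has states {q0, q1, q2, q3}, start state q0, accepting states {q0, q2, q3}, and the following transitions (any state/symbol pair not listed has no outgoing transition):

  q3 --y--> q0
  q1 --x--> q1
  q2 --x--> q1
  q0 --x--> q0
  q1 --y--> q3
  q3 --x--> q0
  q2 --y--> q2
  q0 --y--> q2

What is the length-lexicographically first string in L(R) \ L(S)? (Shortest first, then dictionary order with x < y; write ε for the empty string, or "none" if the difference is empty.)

The string xyx is accepted by R but not by S.
No shorter string lies in the difference, and xyx is the lexicographically first length-3 string in L(R) \ L(S).

xyx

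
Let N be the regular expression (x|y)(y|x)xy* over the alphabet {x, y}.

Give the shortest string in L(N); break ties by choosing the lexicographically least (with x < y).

xxx

By inspection of the expression, no string of length less than 3 matches, and xxx is the lexicographically first match of length 3.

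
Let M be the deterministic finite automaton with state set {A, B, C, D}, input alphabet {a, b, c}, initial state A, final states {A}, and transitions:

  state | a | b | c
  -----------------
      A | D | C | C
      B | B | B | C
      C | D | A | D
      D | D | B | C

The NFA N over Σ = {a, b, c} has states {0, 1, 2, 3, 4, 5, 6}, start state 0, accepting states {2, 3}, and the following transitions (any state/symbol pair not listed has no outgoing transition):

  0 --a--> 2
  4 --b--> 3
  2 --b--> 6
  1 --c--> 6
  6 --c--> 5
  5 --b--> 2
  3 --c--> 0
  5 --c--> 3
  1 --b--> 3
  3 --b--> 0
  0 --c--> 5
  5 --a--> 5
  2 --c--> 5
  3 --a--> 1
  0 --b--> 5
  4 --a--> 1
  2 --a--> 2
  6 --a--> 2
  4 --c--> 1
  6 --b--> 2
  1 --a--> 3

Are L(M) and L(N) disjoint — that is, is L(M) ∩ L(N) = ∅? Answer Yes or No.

The string bb is accepted by both M and N.
Hence L(M) ∩ L(N) ≠ ∅.

No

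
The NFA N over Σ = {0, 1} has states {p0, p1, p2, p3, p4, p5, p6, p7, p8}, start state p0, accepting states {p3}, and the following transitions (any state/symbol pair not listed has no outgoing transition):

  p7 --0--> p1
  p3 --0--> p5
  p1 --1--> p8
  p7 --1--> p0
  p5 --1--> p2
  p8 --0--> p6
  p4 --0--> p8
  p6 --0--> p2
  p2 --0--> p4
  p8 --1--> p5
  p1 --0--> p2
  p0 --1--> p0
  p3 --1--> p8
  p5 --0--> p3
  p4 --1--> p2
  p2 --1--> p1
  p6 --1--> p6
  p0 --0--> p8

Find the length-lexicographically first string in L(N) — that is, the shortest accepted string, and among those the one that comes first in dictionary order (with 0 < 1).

A breadth-first search from p0 reaches an accepting state first via the path p0 → p8 → p5 → p3 on input 010.
No string of length < 3 is accepted (BFS exhausts all shorter strings without reaching an accepting state), and 010 is the lexicographically least accepting string of length 3.

010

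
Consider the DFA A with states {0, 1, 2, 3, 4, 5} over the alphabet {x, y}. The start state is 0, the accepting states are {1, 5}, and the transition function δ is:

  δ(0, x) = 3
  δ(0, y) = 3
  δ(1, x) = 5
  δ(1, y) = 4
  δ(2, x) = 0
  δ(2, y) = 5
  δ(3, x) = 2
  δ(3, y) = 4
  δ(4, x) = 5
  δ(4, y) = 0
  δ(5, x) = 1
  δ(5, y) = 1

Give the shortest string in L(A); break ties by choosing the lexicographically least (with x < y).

xxy

A breadth-first search from 0 reaches an accepting state first via the path 0 → 3 → 2 → 5 on input xxy.
No string of length < 3 is accepted (BFS exhausts all shorter strings without reaching an accepting state), and xxy is the lexicographically least accepting string of length 3.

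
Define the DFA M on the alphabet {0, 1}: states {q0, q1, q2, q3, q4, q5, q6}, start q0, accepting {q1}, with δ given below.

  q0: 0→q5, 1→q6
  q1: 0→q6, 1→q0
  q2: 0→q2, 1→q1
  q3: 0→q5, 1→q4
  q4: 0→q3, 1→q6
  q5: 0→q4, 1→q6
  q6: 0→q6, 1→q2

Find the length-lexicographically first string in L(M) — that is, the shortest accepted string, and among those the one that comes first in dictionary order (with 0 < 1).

111

A breadth-first search from q0 reaches an accepting state first via the path q0 → q6 → q2 → q1 on input 111.
No string of length < 3 is accepted (BFS exhausts all shorter strings without reaching an accepting state), and 111 is the lexicographically least accepting string of length 3.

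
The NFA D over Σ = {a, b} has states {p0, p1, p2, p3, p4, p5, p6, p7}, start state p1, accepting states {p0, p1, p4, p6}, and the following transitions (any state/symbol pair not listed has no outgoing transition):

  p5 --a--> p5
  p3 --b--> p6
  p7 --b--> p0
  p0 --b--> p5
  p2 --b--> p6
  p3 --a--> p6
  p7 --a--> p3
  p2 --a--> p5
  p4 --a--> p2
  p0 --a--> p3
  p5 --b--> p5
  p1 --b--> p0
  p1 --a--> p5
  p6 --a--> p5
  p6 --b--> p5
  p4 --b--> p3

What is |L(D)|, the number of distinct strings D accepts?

The useful subgraph on states {p0, p1, p3, p6} is acyclic, so L(D) is finite; the longest accepting path visits 4 useful states, giving maximum string length 3.
Counting accepting paths from p1 by length: 1 of length 0, 1 of length 1, 2 of length 3. Total 4.

4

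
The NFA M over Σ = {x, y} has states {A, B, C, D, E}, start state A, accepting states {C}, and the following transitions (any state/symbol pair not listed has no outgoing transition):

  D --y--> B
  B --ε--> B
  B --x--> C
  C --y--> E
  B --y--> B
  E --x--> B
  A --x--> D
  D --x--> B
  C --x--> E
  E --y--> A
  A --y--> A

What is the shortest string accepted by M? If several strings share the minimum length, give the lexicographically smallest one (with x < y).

A breadth-first search from A reaches an accepting state first via the path A → D → B → C on input xxx.
No string of length < 3 is accepted (BFS exhausts all shorter strings without reaching an accepting state), and xxx is the lexicographically least accepting string of length 3.

xxx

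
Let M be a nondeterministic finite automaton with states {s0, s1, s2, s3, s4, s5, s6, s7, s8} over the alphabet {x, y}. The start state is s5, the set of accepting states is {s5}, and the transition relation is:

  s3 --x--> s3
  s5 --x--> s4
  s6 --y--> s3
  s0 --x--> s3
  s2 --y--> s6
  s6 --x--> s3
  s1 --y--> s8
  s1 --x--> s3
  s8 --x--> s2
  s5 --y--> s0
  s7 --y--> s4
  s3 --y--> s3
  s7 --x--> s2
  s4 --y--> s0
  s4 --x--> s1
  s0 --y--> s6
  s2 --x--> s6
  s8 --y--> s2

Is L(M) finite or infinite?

The useful states (reachable from s5 and able to reach an accepting state) are {s5}.
Restricted to these states the transition graph has no cycle, so every accepting path has bounded length and L is finite.

finite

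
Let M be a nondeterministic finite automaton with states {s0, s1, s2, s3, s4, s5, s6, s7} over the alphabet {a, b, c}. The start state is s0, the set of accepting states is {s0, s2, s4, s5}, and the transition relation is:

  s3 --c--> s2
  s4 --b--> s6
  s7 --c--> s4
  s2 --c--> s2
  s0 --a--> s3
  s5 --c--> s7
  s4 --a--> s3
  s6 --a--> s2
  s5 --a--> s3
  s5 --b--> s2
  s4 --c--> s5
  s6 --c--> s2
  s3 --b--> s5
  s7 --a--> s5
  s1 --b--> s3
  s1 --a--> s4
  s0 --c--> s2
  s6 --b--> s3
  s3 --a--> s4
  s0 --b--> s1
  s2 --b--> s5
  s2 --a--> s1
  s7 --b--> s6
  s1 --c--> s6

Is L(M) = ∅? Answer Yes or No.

No

The empty string ε is accepted: the run s0 ends in the accepting state s0.
Since at least one string is accepted, L(M) is not empty.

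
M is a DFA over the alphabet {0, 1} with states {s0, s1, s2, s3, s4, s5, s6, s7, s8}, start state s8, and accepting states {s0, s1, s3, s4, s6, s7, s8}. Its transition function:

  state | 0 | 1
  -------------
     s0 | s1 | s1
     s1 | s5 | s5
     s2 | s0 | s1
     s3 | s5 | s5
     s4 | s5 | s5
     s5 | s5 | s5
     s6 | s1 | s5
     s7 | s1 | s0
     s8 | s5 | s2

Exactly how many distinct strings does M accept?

5

The useful subgraph on states {s0, s1, s2, s8} is acyclic, so L(M) is finite; the longest accepting path visits 4 useful states, giving maximum string length 3.
Counting accepting paths from s8 by length: 1 of length 0, 2 of length 2, 2 of length 3. Total 5.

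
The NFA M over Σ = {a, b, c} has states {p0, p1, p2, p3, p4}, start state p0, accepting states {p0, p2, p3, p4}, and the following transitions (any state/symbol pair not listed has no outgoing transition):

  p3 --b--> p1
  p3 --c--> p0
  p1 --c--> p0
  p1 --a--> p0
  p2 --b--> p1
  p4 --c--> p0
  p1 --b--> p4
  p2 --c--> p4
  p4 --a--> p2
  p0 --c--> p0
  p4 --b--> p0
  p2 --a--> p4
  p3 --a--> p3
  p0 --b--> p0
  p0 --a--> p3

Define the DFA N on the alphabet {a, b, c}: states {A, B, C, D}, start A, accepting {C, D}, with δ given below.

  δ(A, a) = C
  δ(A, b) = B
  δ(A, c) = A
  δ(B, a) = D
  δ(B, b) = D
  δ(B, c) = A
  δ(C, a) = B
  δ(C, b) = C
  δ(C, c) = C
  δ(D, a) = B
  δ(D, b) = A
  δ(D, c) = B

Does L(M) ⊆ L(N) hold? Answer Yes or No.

The empty string ε is in L(M) but not in L(N).
So L(M) ⊄ L(N).

No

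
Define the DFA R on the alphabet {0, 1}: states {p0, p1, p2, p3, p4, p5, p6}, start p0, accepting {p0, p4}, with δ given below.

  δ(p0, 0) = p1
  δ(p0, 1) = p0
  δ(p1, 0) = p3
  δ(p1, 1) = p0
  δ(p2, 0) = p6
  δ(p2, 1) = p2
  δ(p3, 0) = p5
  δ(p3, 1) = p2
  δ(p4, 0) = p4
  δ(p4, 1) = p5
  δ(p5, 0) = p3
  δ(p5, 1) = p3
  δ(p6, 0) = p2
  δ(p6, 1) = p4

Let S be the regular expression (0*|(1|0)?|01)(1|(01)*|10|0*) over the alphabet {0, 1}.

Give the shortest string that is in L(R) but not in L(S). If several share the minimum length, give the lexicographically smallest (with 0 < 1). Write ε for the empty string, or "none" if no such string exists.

The string 111 is accepted by R but not by S.
No shorter string lies in the difference, and 111 is the lexicographically first length-3 string in L(R) \ L(S).

111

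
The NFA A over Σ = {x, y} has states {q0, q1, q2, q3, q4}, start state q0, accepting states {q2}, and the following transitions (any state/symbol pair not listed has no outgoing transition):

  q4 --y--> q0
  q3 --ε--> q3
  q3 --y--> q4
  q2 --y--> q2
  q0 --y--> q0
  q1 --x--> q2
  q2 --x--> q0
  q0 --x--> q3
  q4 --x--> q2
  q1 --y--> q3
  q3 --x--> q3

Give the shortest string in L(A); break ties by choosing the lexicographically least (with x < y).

A breadth-first search from q0 reaches an accepting state first via the path q0 → q3 → q4 → q2 on input xyx.
No string of length < 3 is accepted (BFS exhausts all shorter strings without reaching an accepting state), and xyx is the lexicographically least accepting string of length 3.

xyx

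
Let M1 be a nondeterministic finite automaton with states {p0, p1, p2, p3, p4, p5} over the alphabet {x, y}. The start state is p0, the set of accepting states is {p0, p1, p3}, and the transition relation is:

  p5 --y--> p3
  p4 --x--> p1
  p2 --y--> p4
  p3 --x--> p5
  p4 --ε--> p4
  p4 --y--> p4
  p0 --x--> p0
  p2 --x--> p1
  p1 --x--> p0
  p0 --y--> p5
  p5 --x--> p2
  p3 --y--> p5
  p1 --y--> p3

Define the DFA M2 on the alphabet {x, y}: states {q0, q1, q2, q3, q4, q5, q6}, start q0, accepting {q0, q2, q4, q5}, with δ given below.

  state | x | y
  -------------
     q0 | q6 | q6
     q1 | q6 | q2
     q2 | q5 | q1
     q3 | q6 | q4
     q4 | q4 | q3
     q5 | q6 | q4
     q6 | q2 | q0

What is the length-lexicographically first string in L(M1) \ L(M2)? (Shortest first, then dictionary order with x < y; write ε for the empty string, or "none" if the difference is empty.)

x

The string x is accepted by M1 but not by M2.
No shorter string lies in the difference, and x is the lexicographically first length-1 string in L(M1) \ L(M2).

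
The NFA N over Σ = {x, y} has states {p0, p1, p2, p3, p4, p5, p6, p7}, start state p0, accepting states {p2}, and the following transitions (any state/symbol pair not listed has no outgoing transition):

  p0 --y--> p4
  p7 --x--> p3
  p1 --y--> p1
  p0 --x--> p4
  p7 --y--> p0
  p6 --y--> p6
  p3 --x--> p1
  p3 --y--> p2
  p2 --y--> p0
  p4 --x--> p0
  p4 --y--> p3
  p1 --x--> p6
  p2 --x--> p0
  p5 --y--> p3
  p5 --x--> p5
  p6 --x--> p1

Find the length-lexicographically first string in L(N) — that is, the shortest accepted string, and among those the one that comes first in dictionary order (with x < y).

A breadth-first search from p0 reaches an accepting state first via the path p0 → p4 → p3 → p2 on input xyy.
No string of length < 3 is accepted (BFS exhausts all shorter strings without reaching an accepting state), and xyy is the lexicographically least accepting string of length 3.

xyy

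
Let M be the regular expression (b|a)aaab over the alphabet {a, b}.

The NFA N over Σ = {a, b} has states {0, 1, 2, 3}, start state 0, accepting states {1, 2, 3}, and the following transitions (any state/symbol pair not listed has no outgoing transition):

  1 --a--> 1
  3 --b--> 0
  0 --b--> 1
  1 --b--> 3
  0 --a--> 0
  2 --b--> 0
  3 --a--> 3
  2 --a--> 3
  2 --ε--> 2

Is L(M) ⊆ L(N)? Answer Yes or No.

Yes

Converting the expression M to a DFA (subset construction, then merging equivalent states) gives the minimal DFA with states {m0, m1, m2, m3, m4, m5, m6}, start state m0, accepting states {m6} and transitions m0: a→m1, b→m1; m1: a→m2, b→m3; m2: a→m4, b→m3; m3: a→m3, b→m3; m4: a→m5, b→m3; m5: a→m3, b→m6; m6: a→m3, b→m3.
Exploring the product automaton M × N from the start pair (m0, 0), following both machines on each input symbol, reaches 14 state pairs: (m0, 0), (m1, 0), (m1, 1), (m2, 0), (m3, 1), (m2, 1), (m3, 3), (m4, 0), (m4, 1), (m3, 0), (m5, 0), (m5, 1), (m6, 1), (m6, 3).
M accepts in {m6} and N accepts in {1, 2, 3}. The reachable pairs whose M-component is accepting are (m6, 1), (m6, 3); in each of them the N-component is accepting too, so the product for L(M) \ L(N) (M-component accepting, N-component rejecting) has no reachable accepting pair and the difference is empty.
Hence every string in L(M) is also in L(N).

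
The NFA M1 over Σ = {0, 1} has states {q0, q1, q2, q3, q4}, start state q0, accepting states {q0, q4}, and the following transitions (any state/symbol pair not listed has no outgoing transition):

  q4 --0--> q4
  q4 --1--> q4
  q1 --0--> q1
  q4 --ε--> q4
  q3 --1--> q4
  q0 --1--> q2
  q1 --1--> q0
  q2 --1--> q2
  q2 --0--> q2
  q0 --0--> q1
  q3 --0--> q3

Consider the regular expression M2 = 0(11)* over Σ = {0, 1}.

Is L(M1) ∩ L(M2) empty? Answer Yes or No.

Yes

Converting the expression M2 to a DFA (subset construction, then merging equivalent states) gives the minimal DFA with states {r0, r1, r2, r3}, start state r0, accepting states {r1} and transitions r0: 0→r1, 1→r2; r1: 0→r2, 1→r3; r2: 0→r2, 1→r2; r3: 0→r2, 1→r1.
Exploring the product automaton M1 × M2 from the start pair (q0, r0), following both machines on each input symbol, reaches 8 state pairs: (q0, r0), (q1, r1), (q2, r2), (q1, r2), (q0, r3), (q0, r2), (q2, r1), (q2, r3).
M1 accepts in {q0, q4} and M2 accepts in {r1}; no reachable pair has both components accepting, so no string drives both machines to acceptance simultaneously and L(M1) ∩ L(M2) = ∅.
So no string is accepted by both, and the intersection is empty.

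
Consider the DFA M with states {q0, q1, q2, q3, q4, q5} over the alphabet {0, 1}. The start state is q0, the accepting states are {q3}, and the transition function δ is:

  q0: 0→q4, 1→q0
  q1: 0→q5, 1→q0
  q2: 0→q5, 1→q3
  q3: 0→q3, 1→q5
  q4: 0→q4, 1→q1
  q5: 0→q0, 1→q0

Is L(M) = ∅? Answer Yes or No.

The states reachable from the start state are {q0, q1, q4, q5}.
None of the accepting states {q3} is reachable, so no string is accepted and L(M) = ∅.

Yes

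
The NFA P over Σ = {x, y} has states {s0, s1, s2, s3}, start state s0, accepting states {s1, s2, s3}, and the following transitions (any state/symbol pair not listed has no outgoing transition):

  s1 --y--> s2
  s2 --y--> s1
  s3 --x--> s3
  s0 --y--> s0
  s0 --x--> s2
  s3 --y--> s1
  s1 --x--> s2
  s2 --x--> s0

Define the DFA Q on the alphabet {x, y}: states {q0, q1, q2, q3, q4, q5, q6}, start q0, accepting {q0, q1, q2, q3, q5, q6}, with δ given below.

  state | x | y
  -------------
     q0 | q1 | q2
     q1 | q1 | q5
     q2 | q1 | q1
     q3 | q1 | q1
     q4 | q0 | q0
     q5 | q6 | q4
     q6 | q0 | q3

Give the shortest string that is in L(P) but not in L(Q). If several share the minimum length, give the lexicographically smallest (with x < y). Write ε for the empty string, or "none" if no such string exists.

The string xyy is accepted by P but not by Q.
No shorter string lies in the difference, and xyy is the lexicographically first length-3 string in L(P) \ L(Q).

xyy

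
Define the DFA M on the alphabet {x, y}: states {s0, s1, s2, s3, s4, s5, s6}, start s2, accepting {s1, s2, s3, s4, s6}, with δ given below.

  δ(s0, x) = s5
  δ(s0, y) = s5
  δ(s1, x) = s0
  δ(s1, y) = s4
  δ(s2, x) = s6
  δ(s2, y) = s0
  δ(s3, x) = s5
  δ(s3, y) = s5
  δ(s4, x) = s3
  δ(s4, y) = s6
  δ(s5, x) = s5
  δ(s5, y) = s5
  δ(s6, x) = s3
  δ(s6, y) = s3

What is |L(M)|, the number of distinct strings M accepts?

4

The useful subgraph on states {s2, s3, s6} is acyclic, so L(M) is finite; the longest accepting path visits 3 useful states, giving maximum string length 2.
Counting accepting paths from s2 by length: 1 of length 0, 1 of length 1, 2 of length 2. Total 4.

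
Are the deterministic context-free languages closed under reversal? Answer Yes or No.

L = {c bⁿaⁿ : n≥0} ∪ {d b²ⁿaⁿ : n≥0} is a DCFL: the first symbol tells a deterministic PDA whether to pop one or two b's per a. Its reversal Lᴿ = {aⁿbⁿ c : n≥0} ∪ {aⁿb²ⁿ d : n≥0} is not. DCFLs are closed under right quotient by regular languages, and Lᴿ/{c, d} = {aⁿbⁿ : n≥0} ∪ {aⁿb²ⁿ : n≥0} — the standard context-free language accepted by no deterministic PDA (intuitively the machine would have to commit to a b-to-a ratio before the distinguishing marker arrives; formally, a DPDA for it would have a single run on aⁿb²ⁿ, accepting after the prefix aⁿbⁿ and accepting again after n more b's; an ordinary PDA that simulates it on a's and b's and, at any moment when it is accepting, may switch to reading only a fresh letter e while feeding each e to the simulation as a b, would accept aⁱbʲeᵏ (k≥1) exactly when both aⁱbʲ and aⁱbʲ⁺ᵏ are in the language, i.e. its language intersected with the regular set a*b*e⁺ would be exactly {aⁿbⁿeⁿ : n≥1} — impossible, since context-free languages are closed under intersection with regular sets and {aⁿbⁿeⁿ} is not context-free). So Lᴿ cannot be a DCFL.

No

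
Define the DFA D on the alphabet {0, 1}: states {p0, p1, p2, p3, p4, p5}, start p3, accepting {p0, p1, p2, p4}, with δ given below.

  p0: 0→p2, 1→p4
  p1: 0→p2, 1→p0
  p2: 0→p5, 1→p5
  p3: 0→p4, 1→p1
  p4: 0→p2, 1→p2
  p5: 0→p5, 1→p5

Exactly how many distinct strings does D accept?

The useful subgraph on states {p0, p1, p2, p3, p4} is acyclic, so L(D) is finite; the longest accepting path visits 5 useful states, giving maximum string length 4.
Counting accepting paths from p3 by length: 2 of length 1, 4 of length 2, 2 of length 3, 2 of length 4. Total 10.

10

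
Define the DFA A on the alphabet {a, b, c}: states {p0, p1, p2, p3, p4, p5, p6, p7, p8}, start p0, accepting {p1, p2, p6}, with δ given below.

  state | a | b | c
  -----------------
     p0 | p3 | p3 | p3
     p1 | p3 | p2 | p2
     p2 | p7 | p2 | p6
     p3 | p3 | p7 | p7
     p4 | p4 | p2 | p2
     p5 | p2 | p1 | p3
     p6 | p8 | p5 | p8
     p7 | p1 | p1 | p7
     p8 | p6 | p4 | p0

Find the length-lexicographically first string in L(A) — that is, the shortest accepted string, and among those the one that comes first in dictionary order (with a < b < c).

A breadth-first search from p0 reaches an accepting state first via the path p0 → p3 → p7 → p1 on input aba.
No string of length < 3 is accepted (BFS exhausts all shorter strings without reaching an accepting state), and aba is the lexicographically least accepting string of length 3.

aba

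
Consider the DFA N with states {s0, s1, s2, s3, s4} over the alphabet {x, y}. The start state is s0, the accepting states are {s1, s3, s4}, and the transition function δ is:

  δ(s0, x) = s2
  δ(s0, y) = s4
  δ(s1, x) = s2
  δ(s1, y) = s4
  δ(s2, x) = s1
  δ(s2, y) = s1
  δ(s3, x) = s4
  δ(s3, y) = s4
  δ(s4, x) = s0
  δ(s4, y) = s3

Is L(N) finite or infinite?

State s2 is reachable from the start and can reach an accepting state, and it lies on the cycle s2 → s1 → s2.
Traversing that cycle any number of times yields accepted strings of unbounded length, so the language is infinite.

infinite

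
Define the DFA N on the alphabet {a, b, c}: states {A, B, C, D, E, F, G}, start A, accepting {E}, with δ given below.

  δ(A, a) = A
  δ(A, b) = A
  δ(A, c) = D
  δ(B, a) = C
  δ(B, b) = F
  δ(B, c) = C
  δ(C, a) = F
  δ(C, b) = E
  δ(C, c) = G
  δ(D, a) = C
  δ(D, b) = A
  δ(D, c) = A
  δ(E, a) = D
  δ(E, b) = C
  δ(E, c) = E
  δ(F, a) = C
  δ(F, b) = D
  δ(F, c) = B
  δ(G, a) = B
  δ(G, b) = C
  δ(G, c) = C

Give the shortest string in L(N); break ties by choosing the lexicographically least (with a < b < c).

cab

A breadth-first search from A reaches an accepting state first via the path A → D → C → E on input cab.
No string of length < 3 is accepted (BFS exhausts all shorter strings without reaching an accepting state), and cab is the lexicographically least accepting string of length 3.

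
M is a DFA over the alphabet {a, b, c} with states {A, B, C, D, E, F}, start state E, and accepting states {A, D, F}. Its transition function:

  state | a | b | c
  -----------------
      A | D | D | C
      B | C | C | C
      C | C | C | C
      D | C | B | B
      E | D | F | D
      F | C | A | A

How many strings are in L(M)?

The useful subgraph on states {A, D, E, F} is acyclic, so L(M) is finite; the longest accepting path visits 4 useful states, giving maximum string length 3.
Counting accepting paths from E by length: 3 of length 1, 2 of length 2, 4 of length 3. Total 9.

9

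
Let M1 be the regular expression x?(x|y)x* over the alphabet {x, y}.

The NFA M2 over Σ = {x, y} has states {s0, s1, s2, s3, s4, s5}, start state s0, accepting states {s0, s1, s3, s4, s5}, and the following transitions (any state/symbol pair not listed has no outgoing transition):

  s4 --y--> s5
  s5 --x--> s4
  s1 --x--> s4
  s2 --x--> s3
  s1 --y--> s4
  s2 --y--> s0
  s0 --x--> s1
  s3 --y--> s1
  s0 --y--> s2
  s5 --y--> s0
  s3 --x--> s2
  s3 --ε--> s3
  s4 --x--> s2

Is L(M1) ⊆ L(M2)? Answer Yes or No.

The string y is in L(M1) but not in L(M2).
So L(M1) ⊄ L(M2).

No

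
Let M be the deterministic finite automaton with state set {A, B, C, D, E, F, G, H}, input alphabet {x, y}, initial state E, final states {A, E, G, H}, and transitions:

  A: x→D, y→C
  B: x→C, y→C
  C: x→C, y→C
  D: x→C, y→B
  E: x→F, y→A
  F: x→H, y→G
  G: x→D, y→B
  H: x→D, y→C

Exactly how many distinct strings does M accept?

4

The useful subgraph on states {A, E, F, G, H} is acyclic, so L(M) is finite; the longest accepting path visits 3 useful states, giving maximum string length 2.
Counting accepting paths from E by length: 1 of length 0, 1 of length 1, 2 of length 2. Total 4.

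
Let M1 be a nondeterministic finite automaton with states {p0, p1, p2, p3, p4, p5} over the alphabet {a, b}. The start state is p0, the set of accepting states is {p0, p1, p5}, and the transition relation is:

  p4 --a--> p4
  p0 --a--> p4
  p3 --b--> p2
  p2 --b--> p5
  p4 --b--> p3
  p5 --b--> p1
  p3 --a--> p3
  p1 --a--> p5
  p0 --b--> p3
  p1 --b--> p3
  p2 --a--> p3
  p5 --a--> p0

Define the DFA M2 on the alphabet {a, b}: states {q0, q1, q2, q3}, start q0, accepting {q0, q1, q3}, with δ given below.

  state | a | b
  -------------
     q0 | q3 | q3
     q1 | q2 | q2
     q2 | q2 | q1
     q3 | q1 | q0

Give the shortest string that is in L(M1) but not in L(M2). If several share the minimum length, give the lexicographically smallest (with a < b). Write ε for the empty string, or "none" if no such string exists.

aabbb

The string aabbb is accepted by M1 but not by M2.
No shorter string lies in the difference, and aabbb is the lexicographically first length-5 string in L(M1) \ L(M2).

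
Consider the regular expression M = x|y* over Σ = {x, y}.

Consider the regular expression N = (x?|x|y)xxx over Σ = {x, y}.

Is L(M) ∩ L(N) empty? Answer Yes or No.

Yes

Converting the expression M to a DFA (subset construction, then merging equivalent states) gives the minimal DFA with states {m0, m1, m2, m3}, start state m0, accepting states {m0, m1, m2} and transitions m0: x→m1, y→m2; m1: x→m3, y→m3; m2: x→m3, y→m2; m3: x→m3, y→m3.
Converting the expression N to a DFA (subset construction, then merging equivalent states) gives the minimal DFA with states {n0, n1, n2, n3, n4, n5, n6, n7, n8}, start state n0, accepting states {n6, n8} and transitions n0: x→n1, y→n2; n1: x→n3, y→n4; n2: x→n5, y→n4; n3: x→n6, y→n4; n4: x→n4, y→n4; n5: x→n7, y→n4; n6: x→n8, y→n4; n7: x→n8, y→n4; n8: x→n4, y→n4.
Exploring the product automaton M × N from the start pair (m0, n0), following both machines on each input symbol, reaches 10 state pairs: (m0, n0), (m1, n1), (m2, n2), (m3, n3), (m3, n4), (m3, n5), (m2, n4), (m3, n6), (m3, n7), (m3, n8).
M accepts in {m0, m1, m2} and N accepts in {n6, n8}; no reachable pair has both components accepting, so no string drives both machines to acceptance simultaneously and L(M) ∩ L(N) = ∅.
So no string is accepted by both, and the intersection is empty.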